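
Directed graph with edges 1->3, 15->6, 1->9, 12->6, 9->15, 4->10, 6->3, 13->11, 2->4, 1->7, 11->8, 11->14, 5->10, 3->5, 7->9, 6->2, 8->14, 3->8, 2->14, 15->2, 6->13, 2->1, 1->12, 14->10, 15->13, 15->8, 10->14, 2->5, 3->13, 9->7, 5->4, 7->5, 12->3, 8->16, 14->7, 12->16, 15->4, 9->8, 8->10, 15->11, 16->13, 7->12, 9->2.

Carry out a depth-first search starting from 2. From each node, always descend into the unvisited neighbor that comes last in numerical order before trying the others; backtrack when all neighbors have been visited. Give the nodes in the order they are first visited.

Visit 2
2 → 14
14 → 10
14 → 7
7 → 12
12 → 16
16 → 13
13 → 11
11 → 8
12 → 6
6 → 3
3 → 5
5 → 4
7 → 9
9 → 15
2 → 1

2, 14, 10, 7, 12, 16, 13, 11, 8, 6, 3, 5, 4, 9, 15, 1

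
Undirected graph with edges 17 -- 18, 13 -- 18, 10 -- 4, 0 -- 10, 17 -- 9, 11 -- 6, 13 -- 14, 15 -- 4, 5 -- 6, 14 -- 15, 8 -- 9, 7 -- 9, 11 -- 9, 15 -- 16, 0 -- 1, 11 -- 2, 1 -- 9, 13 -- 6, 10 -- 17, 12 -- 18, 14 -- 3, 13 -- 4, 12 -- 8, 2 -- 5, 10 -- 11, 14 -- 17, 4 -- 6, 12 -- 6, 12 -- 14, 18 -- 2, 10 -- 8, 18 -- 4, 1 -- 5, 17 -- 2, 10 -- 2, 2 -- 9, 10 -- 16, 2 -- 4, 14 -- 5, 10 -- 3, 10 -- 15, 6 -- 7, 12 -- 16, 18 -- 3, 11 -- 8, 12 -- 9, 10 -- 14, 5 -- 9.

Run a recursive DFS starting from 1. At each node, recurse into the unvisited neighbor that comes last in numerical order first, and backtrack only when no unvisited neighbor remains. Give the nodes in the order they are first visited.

1 -> 9 -> 17 -> 18 -> 13 -> 14 -> 15 -> 16 -> 12 -> 8 -> 11 -> 10 -> 4 -> 6 -> 7 -> 5 -> 2 -> 3 -> 0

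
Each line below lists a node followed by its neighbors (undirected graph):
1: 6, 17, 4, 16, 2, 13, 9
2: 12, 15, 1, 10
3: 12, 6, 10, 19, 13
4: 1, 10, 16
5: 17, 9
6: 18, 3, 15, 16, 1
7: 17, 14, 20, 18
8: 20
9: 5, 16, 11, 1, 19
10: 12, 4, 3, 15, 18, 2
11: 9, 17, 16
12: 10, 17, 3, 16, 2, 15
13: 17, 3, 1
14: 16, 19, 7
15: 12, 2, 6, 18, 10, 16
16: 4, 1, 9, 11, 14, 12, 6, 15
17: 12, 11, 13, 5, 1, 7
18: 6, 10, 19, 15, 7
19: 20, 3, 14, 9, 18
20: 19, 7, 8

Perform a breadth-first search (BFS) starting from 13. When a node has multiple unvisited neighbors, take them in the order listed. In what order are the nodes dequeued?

13, 17, 3, 1, 12, 11, 5, 7, 6, 10, 19, 4, 16, 2, 9, 15, 14, 20, 18, 8

Visit 13; enqueue 17, 3, 1 → queue [17, 3, 1]
Visit 17; enqueue 12, 11, 5, 7 → queue [3, 1, 12, 11, 5, 7]
Visit 3; enqueue 6, 10, 19 → queue [1, 12, 11, 5, 7, 6, 10, 19]
Visit 1; enqueue 4, 16, 2, 9 → queue [12, 11, 5, 7, 6, 10, 19, 4, 16, 2, 9]
Visit 12; enqueue 15 → queue [11, 5, 7, 6, 10, 19, 4, 16, 2, 9, 15]
Visit 11 → queue [5, 7, 6, 10, 19, 4, 16, 2, 9, 15]
Visit 5 → queue [7, 6, 10, 19, 4, 16, 2, 9, 15]
Visit 7; enqueue 14, 20, 18 → queue [6, 10, 19, 4, 16, 2, 9, 15, 14, 20, 18]
Visit 6 → queue [10, 19, 4, 16, 2, 9, 15, 14, 20, 18]
Visit 10 → queue [19, 4, 16, 2, 9, 15, 14, 20, 18]
Visit 19 → queue [4, 16, 2, 9, 15, 14, 20, 18]
Visit 4 → queue [16, 2, 9, 15, 14, 20, 18]
Visit 16 → queue [2, 9, 15, 14, 20, 18]
Visit 2 → queue [9, 15, 14, 20, 18]
Visit 9 → queue [15, 14, 20, 18]
Visit 15 → queue [14, 20, 18]
Visit 14 → queue [20, 18]
Visit 20; enqueue 8 → queue [18, 8]
Visit 18 → queue [8]
Visit 8 → queue []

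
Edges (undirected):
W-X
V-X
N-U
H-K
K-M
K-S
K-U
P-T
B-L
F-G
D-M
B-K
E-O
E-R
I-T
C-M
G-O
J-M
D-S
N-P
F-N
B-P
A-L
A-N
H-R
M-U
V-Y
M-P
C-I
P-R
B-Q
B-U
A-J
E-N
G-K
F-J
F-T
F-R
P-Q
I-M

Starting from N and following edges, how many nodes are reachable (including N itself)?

BFS from N visits: N, U, P, F, E, A, M, K, B, T, R, Q, J, G, O, L, I, D, C, S, H
Reachable nodes: 21 of 25 total.

21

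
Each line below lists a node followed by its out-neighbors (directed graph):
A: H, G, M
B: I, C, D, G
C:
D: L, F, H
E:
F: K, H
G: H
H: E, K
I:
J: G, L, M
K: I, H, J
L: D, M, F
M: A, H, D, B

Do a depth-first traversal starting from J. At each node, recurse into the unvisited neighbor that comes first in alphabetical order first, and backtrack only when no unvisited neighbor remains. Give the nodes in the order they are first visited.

J, G, H, E, K, I, L, D, F, M, A, B, C

Visit J
J → G
G → H
H → E
H → K
K → I
J → L
L → D
D → F
L → M
M → A
M → B
B → C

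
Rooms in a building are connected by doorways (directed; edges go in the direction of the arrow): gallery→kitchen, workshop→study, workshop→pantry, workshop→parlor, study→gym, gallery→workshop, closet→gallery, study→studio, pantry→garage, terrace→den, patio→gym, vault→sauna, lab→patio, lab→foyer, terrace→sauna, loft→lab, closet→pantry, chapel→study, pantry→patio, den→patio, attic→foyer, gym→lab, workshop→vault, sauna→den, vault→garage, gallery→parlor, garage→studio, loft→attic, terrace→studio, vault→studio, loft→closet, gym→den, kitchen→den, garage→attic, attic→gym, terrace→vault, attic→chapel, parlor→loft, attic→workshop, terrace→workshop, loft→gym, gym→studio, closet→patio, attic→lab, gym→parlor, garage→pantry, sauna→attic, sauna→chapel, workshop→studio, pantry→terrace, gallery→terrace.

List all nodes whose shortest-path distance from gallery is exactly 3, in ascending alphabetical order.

attic, chapel, closet, garage, gym, lab, patio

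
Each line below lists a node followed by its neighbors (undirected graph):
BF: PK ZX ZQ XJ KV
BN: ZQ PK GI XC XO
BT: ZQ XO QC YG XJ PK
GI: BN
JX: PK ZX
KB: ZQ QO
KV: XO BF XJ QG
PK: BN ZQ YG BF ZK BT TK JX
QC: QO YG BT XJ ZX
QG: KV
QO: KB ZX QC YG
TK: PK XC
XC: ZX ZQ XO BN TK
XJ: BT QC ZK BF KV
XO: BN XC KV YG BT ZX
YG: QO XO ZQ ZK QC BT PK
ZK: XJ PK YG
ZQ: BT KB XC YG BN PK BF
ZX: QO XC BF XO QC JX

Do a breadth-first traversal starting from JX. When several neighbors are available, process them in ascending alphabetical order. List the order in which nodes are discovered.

Visit JX; enqueue PK, ZX → queue [PK, ZX]
Visit PK; enqueue BF, BN, BT, TK, YG, ZK, ZQ → queue [ZX, BF, BN, BT, TK, YG, ZK, ZQ]
Visit ZX; enqueue QC, QO, XC, XO → queue [BF, BN, BT, TK, YG, ZK, ZQ, QC, QO, XC, XO]
Visit BF; enqueue KV, XJ → queue [BN, BT, TK, YG, ZK, ZQ, QC, QO, XC, XO, KV, XJ]
Visit BN; enqueue GI → queue [BT, TK, YG, ZK, ZQ, QC, QO, XC, XO, KV, XJ, GI]
Visit BT → queue [TK, YG, ZK, ZQ, QC, QO, XC, XO, KV, XJ, GI]
Visit TK → queue [YG, ZK, ZQ, QC, QO, XC, XO, KV, XJ, GI]
Visit YG → queue [ZK, ZQ, QC, QO, XC, XO, KV, XJ, GI]
Visit ZK → queue [ZQ, QC, QO, XC, XO, KV, XJ, GI]
Visit ZQ; enqueue KB → queue [QC, QO, XC, XO, KV, XJ, GI, KB]
Visit QC → queue [QO, XC, XO, KV, XJ, GI, KB]
Visit QO → queue [XC, XO, KV, XJ, GI, KB]
Visit XC → queue [XO, KV, XJ, GI, KB]
Visit XO → queue [KV, XJ, GI, KB]
Visit KV; enqueue QG → queue [XJ, GI, KB, QG]
Visit XJ → queue [GI, KB, QG]
Visit GI → queue [KB, QG]
Visit KB → queue [QG]
Visit QG → queue []

JX → PK → ZX → BF → BN → BT → TK → YG → ZK → ZQ → QC → QO → XC → XO → KV → XJ → GI → KB → QG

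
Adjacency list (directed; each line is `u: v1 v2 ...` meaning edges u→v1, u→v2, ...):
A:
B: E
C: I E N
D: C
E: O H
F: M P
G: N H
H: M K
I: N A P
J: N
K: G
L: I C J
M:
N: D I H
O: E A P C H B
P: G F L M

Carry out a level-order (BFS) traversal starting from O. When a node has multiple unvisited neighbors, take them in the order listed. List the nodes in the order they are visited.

Visit O; enqueue E, A, P, C, H, B → queue [E, A, P, C, H, B]
Visit E → queue [A, P, C, H, B]
Visit A → queue [P, C, H, B]
Visit P; enqueue G, F, L, M → queue [C, H, B, G, F, L, M]
Visit C; enqueue I, N → queue [H, B, G, F, L, M, I, N]
Visit H; enqueue K → queue [B, G, F, L, M, I, N, K]
Visit B → queue [G, F, L, M, I, N, K]
Visit G → queue [F, L, M, I, N, K]
Visit F → queue [L, M, I, N, K]
Visit L; enqueue J → queue [M, I, N, K, J]
Visit M → queue [I, N, K, J]
Visit I → queue [N, K, J]
Visit N; enqueue D → queue [K, J, D]
Visit K → queue [J, D]
Visit J → queue [D]
Visit D → queue []

O -> E -> A -> P -> C -> H -> B -> G -> F -> L -> M -> I -> N -> K -> J -> D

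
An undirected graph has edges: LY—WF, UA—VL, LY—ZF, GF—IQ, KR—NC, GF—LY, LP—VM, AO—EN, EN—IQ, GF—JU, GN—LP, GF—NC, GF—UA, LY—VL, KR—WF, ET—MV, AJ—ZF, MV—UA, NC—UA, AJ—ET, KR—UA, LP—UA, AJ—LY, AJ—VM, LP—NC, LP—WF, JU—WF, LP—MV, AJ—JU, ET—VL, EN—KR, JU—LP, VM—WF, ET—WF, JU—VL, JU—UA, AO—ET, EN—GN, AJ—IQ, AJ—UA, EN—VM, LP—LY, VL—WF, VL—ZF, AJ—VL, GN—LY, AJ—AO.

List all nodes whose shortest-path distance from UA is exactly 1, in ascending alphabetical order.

Level 0: UA
Level 1: AJ, GF, JU, KR, LP, MV, NC, VL
Level 2: AO, EN, ET, GN, IQ, LY, VM, WF, ZF

AJ, GF, JU, KR, LP, MV, NC, VL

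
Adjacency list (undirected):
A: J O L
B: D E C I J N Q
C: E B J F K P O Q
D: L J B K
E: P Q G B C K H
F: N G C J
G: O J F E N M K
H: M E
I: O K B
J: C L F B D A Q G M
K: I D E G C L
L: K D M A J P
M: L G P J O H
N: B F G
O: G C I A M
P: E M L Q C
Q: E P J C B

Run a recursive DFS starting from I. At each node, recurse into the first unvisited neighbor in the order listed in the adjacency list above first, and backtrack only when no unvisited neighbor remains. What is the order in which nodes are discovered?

Visit I
I → O
O → G
G → J
J → C
C → E
E → P
P → M
M → L
L → K
K → D
D → B
B → N
N → F
B → Q
L → A
M → H

I → O → G → J → C → E → P → M → L → K → D → B → N → F → Q → A → H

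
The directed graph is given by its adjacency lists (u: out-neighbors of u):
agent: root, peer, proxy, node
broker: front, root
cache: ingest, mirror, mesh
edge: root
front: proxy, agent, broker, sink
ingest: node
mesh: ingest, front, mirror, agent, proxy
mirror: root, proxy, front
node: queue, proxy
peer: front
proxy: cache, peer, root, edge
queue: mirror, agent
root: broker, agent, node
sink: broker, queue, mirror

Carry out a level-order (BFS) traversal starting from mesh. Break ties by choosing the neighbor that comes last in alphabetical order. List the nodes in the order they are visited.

mesh -> proxy -> mirror -> ingest -> front -> agent -> root -> peer -> edge -> cache -> node -> sink -> broker -> queue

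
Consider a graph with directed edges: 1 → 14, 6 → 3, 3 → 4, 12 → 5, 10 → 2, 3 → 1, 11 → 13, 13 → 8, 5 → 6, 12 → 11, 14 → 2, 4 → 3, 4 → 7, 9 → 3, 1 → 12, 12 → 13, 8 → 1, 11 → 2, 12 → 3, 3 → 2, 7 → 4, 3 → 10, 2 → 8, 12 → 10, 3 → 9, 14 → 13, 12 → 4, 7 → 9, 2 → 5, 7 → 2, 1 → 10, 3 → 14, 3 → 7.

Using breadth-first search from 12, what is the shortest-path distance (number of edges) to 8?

Level 0: 12
Level 1: 3, 4, 5, 10, 11, 13
Level 2: 1, 2, 6, 7, 8, 9, 14
8 first appears at level 2.

2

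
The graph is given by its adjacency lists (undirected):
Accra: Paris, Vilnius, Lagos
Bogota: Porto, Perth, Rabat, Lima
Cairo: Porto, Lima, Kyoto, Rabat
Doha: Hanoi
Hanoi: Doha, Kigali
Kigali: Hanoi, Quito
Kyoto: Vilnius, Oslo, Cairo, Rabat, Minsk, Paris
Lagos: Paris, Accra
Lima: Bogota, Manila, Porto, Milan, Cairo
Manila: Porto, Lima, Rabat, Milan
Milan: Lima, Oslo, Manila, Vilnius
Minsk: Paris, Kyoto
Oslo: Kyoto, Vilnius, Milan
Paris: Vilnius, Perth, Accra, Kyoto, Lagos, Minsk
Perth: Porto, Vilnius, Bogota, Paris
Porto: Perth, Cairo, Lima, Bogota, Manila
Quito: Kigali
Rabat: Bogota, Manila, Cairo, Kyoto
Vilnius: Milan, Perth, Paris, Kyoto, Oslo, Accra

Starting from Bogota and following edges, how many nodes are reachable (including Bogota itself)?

15

BFS from Bogota visits: Bogota, Porto, Perth, Rabat, Lima, Cairo, Manila, Vilnius, Paris, Kyoto, Milan, Oslo, Accra, Lagos, Minsk
Reachable nodes: 15 of 19 total.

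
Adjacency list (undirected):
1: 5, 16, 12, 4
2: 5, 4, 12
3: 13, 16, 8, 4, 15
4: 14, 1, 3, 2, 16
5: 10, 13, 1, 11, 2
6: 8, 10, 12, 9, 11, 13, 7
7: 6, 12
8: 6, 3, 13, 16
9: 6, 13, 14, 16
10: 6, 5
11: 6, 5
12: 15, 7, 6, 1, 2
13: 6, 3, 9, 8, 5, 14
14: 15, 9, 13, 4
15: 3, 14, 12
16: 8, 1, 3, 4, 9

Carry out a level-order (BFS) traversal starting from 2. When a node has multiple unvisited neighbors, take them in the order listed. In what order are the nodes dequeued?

2 5 4 12 10 13 1 11 14 3 16 15 7 6 9 8

Visit 2; enqueue 5, 4, 12 → queue [5, 4, 12]
Visit 5; enqueue 10, 13, 1, 11 → queue [4, 12, 10, 13, 1, 11]
Visit 4; enqueue 14, 3, 16 → queue [12, 10, 13, 1, 11, 14, 3, 16]
Visit 12; enqueue 15, 7, 6 → queue [10, 13, 1, 11, 14, 3, 16, 15, 7, 6]
Visit 10 → queue [13, 1, 11, 14, 3, 16, 15, 7, 6]
Visit 13; enqueue 9, 8 → queue [1, 11, 14, 3, 16, 15, 7, 6, 9, 8]
Visit 1 → queue [11, 14, 3, 16, 15, 7, 6, 9, 8]
Visit 11 → queue [14, 3, 16, 15, 7, 6, 9, 8]
Visit 14 → queue [3, 16, 15, 7, 6, 9, 8]
Visit 3 → queue [16, 15, 7, 6, 9, 8]
Visit 16 → queue [15, 7, 6, 9, 8]
Visit 15 → queue [7, 6, 9, 8]
Visit 7 → queue [6, 9, 8]
Visit 6 → queue [9, 8]
Visit 9 → queue [8]
Visit 8 → queue []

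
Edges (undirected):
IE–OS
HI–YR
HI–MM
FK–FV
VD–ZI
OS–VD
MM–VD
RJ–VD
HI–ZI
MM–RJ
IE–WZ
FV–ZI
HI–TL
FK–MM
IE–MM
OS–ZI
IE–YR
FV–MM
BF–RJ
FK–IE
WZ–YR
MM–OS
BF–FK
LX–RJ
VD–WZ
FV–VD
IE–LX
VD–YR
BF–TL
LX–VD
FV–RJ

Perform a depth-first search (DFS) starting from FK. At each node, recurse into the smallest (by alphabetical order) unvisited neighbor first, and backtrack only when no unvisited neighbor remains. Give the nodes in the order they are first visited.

FK -> BF -> RJ -> FV -> MM -> HI -> TL -> YR -> IE -> LX -> VD -> OS -> ZI -> WZ

Visit FK
FK → BF
BF → RJ
RJ → FV
FV → MM
MM → HI
HI → TL
HI → YR
YR → IE
IE → LX
LX → VD
VD → OS
OS → ZI
VD → WZ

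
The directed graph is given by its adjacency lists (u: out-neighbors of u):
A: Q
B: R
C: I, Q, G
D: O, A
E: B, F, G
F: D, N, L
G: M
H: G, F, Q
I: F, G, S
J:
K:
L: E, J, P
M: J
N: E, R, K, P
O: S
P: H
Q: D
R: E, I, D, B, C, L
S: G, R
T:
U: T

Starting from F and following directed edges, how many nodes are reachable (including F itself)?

19

BFS from F visits: F, N, L, D, R, P, K, E, J, O, A, I, C, B, H, G, S, Q, M
Reachable nodes: 19 of 21 total.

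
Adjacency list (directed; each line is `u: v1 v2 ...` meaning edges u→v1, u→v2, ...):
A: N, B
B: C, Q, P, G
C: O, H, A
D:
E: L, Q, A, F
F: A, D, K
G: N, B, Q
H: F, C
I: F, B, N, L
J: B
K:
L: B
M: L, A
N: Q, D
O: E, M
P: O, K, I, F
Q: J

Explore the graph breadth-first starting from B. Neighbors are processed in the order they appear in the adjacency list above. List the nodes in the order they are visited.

B, C, Q, P, G, O, H, A, J, K, I, F, N, E, M, L, D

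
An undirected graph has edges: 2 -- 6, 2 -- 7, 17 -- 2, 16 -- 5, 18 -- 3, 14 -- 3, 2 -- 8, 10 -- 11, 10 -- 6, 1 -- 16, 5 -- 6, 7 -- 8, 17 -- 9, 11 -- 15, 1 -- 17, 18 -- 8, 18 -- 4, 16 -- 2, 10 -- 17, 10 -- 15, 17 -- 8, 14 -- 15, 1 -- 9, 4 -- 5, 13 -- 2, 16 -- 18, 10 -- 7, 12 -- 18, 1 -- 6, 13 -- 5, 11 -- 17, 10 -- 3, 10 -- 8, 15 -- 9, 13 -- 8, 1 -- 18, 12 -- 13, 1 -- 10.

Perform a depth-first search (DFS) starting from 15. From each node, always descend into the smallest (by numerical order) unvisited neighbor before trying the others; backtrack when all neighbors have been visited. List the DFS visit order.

15, 9, 1, 6, 2, 7, 8, 10, 3, 14, 18, 4, 5, 13, 12, 16, 11, 17

Visit 15
15 → 9
9 → 1
1 → 6
6 → 2
2 → 7
7 → 8
8 → 10
10 → 3
3 → 14
3 → 18
18 → 4
4 → 5
5 → 13
13 → 12
5 → 16
10 → 11
11 → 17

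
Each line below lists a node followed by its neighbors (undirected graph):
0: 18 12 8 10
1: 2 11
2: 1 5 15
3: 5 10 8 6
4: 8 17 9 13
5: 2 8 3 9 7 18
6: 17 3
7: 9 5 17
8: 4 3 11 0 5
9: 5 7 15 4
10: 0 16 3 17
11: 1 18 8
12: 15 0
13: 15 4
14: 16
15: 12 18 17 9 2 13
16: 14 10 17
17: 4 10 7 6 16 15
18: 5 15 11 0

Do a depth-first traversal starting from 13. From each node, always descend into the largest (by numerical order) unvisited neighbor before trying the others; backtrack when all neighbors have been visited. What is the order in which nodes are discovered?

Visit 13
13 → 15
15 → 18
18 → 11
11 → 8
8 → 5
5 → 9
9 → 7
7 → 17
17 → 16
16 → 14
16 → 10
10 → 3
3 → 6
10 → 0
0 → 12
17 → 4
5 → 2
2 → 1

13 -> 15 -> 18 -> 11 -> 8 -> 5 -> 9 -> 7 -> 17 -> 16 -> 14 -> 10 -> 3 -> 6 -> 0 -> 12 -> 4 -> 2 -> 1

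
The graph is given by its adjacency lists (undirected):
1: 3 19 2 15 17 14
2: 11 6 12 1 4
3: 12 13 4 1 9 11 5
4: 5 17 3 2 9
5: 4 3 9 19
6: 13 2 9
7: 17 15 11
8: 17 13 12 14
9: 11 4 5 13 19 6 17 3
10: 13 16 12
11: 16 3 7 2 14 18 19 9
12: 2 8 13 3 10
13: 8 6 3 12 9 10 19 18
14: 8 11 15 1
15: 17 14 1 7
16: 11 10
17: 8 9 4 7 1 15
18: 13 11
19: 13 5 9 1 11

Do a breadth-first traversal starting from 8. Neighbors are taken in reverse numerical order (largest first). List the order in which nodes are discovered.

8 -> 17 -> 14 -> 13 -> 12 -> 15 -> 9 -> 7 -> 4 -> 1 -> 11 -> 19 -> 18 -> 10 -> 6 -> 3 -> 2 -> 5 -> 16

Visit 8; enqueue 17, 14, 13, 12 → queue [17, 14, 13, 12]
Visit 17; enqueue 15, 9, 7, 4, 1 → queue [14, 13, 12, 15, 9, 7, 4, 1]
Visit 14; enqueue 11 → queue [13, 12, 15, 9, 7, 4, 1, 11]
Visit 13; enqueue 19, 18, 10, 6, 3 → queue [12, 15, 9, 7, 4, 1, 11, 19, 18, 10, 6, 3]
Visit 12; enqueue 2 → queue [15, 9, 7, 4, 1, 11, 19, 18, 10, 6, 3, 2]
Visit 15 → queue [9, 7, 4, 1, 11, 19, 18, 10, 6, 3, 2]
Visit 9; enqueue 5 → queue [7, 4, 1, 11, 19, 18, 10, 6, 3, 2, 5]
Visit 7 → queue [4, 1, 11, 19, 18, 10, 6, 3, 2, 5]
Visit 4 → queue [1, 11, 19, 18, 10, 6, 3, 2, 5]
Visit 1 → queue [11, 19, 18, 10, 6, 3, 2, 5]
Visit 11; enqueue 16 → queue [19, 18, 10, 6, 3, 2, 5, 16]
Visit 19 → queue [18, 10, 6, 3, 2, 5, 16]
Visit 18 → queue [10, 6, 3, 2, 5, 16]
Visit 10 → queue [6, 3, 2, 5, 16]
Visit 6 → queue [3, 2, 5, 16]
Visit 3 → queue [2, 5, 16]
Visit 2 → queue [5, 16]
Visit 5 → queue [16]
Visit 16 → queue []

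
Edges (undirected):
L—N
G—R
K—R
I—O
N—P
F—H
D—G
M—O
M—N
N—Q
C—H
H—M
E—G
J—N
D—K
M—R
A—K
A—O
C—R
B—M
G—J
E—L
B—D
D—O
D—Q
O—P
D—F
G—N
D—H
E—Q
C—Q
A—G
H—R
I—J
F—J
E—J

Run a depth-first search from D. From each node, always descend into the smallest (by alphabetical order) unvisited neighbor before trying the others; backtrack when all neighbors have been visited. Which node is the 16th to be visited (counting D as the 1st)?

Visit D
D → B
B → M
M → H
H → C
C → Q
Q → E
E → G
G → A
A → K
K → R
A → O
O → I
I → J
J → F
J → N
N → L
N → P

Visit order: D, B, M, H, C, Q, E, G, A, K, R, O, I, J, F, N, L, P

N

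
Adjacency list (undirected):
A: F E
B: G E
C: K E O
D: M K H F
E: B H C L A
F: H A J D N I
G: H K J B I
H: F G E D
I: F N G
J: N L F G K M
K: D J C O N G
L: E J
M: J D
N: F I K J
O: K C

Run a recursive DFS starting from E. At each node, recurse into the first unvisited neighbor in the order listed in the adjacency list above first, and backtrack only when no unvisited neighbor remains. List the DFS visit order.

Visit E
E → B
B → G
G → H
H → F
F → A
F → J
J → N
N → I
N → K
K → D
D → M
K → C
C → O
J → L

E, B, G, H, F, A, J, N, I, K, D, M, C, O, L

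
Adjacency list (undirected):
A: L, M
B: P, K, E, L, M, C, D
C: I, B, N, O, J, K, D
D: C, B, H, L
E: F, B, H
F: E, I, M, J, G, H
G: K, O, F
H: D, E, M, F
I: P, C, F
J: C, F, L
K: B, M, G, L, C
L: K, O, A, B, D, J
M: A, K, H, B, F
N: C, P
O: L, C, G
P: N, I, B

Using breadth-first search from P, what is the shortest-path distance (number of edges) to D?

2

Level 0: P
Level 1: B, I, N
Level 2: C, D, E, F, K, L, M
Level 3: A, G, H, J, O
D first appears at level 2.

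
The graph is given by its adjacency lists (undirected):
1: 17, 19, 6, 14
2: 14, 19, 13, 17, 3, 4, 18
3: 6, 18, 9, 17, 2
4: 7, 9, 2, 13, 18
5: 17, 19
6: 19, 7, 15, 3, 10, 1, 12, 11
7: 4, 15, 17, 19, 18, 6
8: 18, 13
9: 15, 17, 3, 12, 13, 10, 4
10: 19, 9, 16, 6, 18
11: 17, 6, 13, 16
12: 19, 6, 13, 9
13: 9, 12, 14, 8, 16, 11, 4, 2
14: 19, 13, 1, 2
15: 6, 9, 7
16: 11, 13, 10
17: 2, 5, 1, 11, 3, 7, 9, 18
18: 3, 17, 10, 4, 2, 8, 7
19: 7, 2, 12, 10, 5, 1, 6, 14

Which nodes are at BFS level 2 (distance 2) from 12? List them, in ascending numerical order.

1, 2, 3, 4, 5, 7, 8, 10, 11, 14, 15, 16, 17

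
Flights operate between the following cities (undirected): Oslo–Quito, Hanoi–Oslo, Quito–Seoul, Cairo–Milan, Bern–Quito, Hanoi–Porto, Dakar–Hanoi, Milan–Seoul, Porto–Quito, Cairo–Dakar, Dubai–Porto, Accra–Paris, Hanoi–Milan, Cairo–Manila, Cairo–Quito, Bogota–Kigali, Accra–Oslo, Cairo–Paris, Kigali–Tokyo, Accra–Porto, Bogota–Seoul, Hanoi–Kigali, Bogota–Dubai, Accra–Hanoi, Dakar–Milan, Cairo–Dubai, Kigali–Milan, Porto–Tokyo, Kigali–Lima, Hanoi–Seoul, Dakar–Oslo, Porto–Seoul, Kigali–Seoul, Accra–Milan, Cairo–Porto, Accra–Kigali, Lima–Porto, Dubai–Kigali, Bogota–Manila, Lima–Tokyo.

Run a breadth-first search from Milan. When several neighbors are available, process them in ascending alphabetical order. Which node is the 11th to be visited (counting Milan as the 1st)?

Visit Milan; enqueue Accra, Cairo, Dakar, Hanoi, Kigali, Seoul → queue [Accra, Cairo, Dakar, Hanoi, Kigali, Seoul]
Visit Accra; enqueue Oslo, Paris, Porto → queue [Cairo, Dakar, Hanoi, Kigali, Seoul, Oslo, Paris, Porto]
Visit Cairo; enqueue Dubai, Manila, Quito → queue [Dakar, Hanoi, Kigali, Seoul, Oslo, Paris, Porto, Dubai, Manila, Quito]
Visit Dakar → queue [Hanoi, Kigali, Seoul, Oslo, Paris, Porto, Dubai, Manila, Quito]
Visit Hanoi → queue [Kigali, Seoul, Oslo, Paris, Porto, Dubai, Manila, Quito]
Visit Kigali; enqueue Bogota, Lima, Tokyo → queue [Seoul, Oslo, Paris, Porto, Dubai, Manila, Quito, Bogota, Lima, Tokyo]
Visit Seoul → queue [Oslo, Paris, Porto, Dubai, Manila, Quito, Bogota, Lima, Tokyo]
Visit Oslo → queue [Paris, Porto, Dubai, Manila, Quito, Bogota, Lima, Tokyo]
Visit Paris → queue [Porto, Dubai, Manila, Quito, Bogota, Lima, Tokyo]
Visit Porto → queue [Dubai, Manila, Quito, Bogota, Lima, Tokyo]
Visit Dubai → queue [Manila, Quito, Bogota, Lima, Tokyo]
Visit Manila → queue [Quito, Bogota, Lima, Tokyo]
Visit Quito; enqueue Bern → queue [Bogota, Lima, Tokyo, Bern]
Visit Bogota → queue [Lima, Tokyo, Bern]
Visit Lima → queue [Tokyo, Bern]
Visit Tokyo → queue [Bern]
Visit Bern → queue []

Visit order: Milan, Accra, Cairo, Dakar, Hanoi, Kigali, Seoul, Oslo, Paris, Porto, Dubai, Manila, Quito, Bogota, Lima, Tokyo, Bern

Dubai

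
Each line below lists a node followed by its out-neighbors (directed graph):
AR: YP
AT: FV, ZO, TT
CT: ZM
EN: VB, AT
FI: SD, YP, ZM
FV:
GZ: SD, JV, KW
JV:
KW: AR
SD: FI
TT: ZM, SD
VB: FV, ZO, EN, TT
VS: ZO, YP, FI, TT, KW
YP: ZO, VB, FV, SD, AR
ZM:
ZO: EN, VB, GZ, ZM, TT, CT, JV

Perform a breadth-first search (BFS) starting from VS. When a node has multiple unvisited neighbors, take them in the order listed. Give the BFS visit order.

Visit VS; enqueue ZO, YP, FI, TT, KW → queue [ZO, YP, FI, TT, KW]
Visit ZO; enqueue EN, VB, GZ, ZM, CT, JV → queue [YP, FI, TT, KW, EN, VB, GZ, ZM, CT, JV]
Visit YP; enqueue FV, SD, AR → queue [FI, TT, KW, EN, VB, GZ, ZM, CT, JV, FV, SD, AR]
Visit FI → queue [TT, KW, EN, VB, GZ, ZM, CT, JV, FV, SD, AR]
Visit TT → queue [KW, EN, VB, GZ, ZM, CT, JV, FV, SD, AR]
Visit KW → queue [EN, VB, GZ, ZM, CT, JV, FV, SD, AR]
Visit EN; enqueue AT → queue [VB, GZ, ZM, CT, JV, FV, SD, AR, AT]
Visit VB → queue [GZ, ZM, CT, JV, FV, SD, AR, AT]
Visit GZ → queue [ZM, CT, JV, FV, SD, AR, AT]
Visit ZM → queue [CT, JV, FV, SD, AR, AT]
Visit CT → queue [JV, FV, SD, AR, AT]
Visit JV → queue [FV, SD, AR, AT]
Visit FV → queue [SD, AR, AT]
Visit SD → queue [AR, AT]
Visit AR → queue [AT]
Visit AT → queue []

VS, ZO, YP, FI, TT, KW, EN, VB, GZ, ZM, CT, JV, FV, SD, AR, AT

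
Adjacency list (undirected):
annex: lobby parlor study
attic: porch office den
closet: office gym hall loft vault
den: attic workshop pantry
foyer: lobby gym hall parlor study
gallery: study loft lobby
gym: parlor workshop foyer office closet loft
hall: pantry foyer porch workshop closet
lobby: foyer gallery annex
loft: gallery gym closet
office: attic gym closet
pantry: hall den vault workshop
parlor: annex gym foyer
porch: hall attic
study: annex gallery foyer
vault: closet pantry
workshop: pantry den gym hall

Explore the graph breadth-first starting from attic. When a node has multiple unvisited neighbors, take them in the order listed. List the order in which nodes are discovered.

Visit attic; enqueue porch, office, den → queue [porch, office, den]
Visit porch; enqueue hall → queue [office, den, hall]
Visit office; enqueue gym, closet → queue [den, hall, gym, closet]
Visit den; enqueue workshop, pantry → queue [hall, gym, closet, workshop, pantry]
Visit hall; enqueue foyer → queue [gym, closet, workshop, pantry, foyer]
Visit gym; enqueue parlor, loft → queue [closet, workshop, pantry, foyer, parlor, loft]
Visit closet; enqueue vault → queue [workshop, pantry, foyer, parlor, loft, vault]
Visit workshop → queue [pantry, foyer, parlor, loft, vault]
Visit pantry → queue [foyer, parlor, loft, vault]
Visit foyer; enqueue lobby, study → queue [parlor, loft, vault, lobby, study]
Visit parlor; enqueue annex → queue [loft, vault, lobby, study, annex]
Visit loft; enqueue gallery → queue [vault, lobby, study, annex, gallery]
Visit vault → queue [lobby, study, annex, gallery]
Visit lobby → queue [study, annex, gallery]
Visit study → queue [annex, gallery]
Visit annex → queue [gallery]
Visit gallery → queue []

attic → porch → office → den → hall → gym → closet → workshop → pantry → foyer → parlor → loft → vault → lobby → study → annex → gallery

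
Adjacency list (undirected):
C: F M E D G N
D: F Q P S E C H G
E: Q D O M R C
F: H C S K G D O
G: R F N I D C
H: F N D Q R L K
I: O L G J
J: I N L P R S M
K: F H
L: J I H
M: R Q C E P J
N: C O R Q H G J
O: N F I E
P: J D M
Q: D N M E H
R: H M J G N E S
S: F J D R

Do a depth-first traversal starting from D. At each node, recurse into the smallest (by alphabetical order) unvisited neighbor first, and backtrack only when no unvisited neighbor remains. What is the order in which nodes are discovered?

Visit D
D → C
C → E
E → M
M → J
J → I
I → G
G → F
F → H
H → K
H → L
H → N
N → O
N → Q
N → R
R → S
J → P

D -> C -> E -> M -> J -> I -> G -> F -> H -> K -> L -> N -> O -> Q -> R -> S -> P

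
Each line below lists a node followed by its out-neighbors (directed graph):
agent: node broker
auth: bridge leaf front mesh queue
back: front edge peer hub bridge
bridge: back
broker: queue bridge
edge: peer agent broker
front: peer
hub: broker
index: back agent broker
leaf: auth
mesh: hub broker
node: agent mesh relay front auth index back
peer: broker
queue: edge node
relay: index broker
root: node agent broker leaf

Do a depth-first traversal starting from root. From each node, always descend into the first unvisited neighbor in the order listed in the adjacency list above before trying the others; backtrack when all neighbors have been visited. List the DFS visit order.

root -> node -> agent -> broker -> queue -> edge -> peer -> bridge -> back -> front -> hub -> mesh -> relay -> index -> auth -> leaf

Visit root
root → node
node → agent
agent → broker
broker → queue
queue → edge
edge → peer
broker → bridge
bridge → back
back → front
back → hub
node → mesh
node → relay
relay → index
node → auth
auth → leaf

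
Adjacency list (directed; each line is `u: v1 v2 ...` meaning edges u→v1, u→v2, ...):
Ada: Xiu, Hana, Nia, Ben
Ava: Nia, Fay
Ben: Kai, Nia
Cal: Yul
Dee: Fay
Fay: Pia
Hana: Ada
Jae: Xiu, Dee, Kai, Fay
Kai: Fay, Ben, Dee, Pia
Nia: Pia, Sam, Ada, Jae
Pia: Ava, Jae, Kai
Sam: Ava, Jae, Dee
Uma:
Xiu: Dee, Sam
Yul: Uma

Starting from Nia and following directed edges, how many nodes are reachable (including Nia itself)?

12

BFS from Nia visits: Nia, Pia, Sam, Ada, Jae, Ava, Kai, Dee, Xiu, Hana, Ben, Fay
Reachable nodes: 12 of 15 total.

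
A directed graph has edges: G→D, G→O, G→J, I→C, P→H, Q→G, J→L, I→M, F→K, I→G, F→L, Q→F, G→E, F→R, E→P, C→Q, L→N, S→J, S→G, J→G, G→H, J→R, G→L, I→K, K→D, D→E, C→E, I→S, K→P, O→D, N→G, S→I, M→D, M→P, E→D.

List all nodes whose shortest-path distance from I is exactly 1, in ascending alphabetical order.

Level 0: I
Level 1: C, G, K, M, S
Level 2: D, E, H, J, L, O, P, Q
Level 3: F, N, R

C, G, K, M, S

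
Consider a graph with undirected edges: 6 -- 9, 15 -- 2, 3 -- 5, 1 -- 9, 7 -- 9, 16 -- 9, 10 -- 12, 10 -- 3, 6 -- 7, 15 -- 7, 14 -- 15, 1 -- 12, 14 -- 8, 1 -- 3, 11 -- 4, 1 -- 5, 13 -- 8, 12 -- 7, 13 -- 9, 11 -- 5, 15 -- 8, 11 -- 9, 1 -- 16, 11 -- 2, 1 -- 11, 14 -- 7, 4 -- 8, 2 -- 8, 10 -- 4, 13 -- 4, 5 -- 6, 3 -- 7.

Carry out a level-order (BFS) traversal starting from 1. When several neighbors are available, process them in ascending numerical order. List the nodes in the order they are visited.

Visit 1; enqueue 3, 5, 9, 11, 12, 16 → queue [3, 5, 9, 11, 12, 16]
Visit 3; enqueue 7, 10 → queue [5, 9, 11, 12, 16, 7, 10]
Visit 5; enqueue 6 → queue [9, 11, 12, 16, 7, 10, 6]
Visit 9; enqueue 13 → queue [11, 12, 16, 7, 10, 6, 13]
Visit 11; enqueue 2, 4 → queue [12, 16, 7, 10, 6, 13, 2, 4]
Visit 12 → queue [16, 7, 10, 6, 13, 2, 4]
Visit 16 → queue [7, 10, 6, 13, 2, 4]
Visit 7; enqueue 14, 15 → queue [10, 6, 13, 2, 4, 14, 15]
Visit 10 → queue [6, 13, 2, 4, 14, 15]
Visit 6 → queue [13, 2, 4, 14, 15]
Visit 13; enqueue 8 → queue [2, 4, 14, 15, 8]
Visit 2 → queue [4, 14, 15, 8]
Visit 4 → queue [14, 15, 8]
Visit 14 → queue [15, 8]
Visit 15 → queue [8]
Visit 8 → queue []

1 → 3 → 5 → 9 → 11 → 12 → 16 → 7 → 10 → 6 → 13 → 2 → 4 → 14 → 15 → 8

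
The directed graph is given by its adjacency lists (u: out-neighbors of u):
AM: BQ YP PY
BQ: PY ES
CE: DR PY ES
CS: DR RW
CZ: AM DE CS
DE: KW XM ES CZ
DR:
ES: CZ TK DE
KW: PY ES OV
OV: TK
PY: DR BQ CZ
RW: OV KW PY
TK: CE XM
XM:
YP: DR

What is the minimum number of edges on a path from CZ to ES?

2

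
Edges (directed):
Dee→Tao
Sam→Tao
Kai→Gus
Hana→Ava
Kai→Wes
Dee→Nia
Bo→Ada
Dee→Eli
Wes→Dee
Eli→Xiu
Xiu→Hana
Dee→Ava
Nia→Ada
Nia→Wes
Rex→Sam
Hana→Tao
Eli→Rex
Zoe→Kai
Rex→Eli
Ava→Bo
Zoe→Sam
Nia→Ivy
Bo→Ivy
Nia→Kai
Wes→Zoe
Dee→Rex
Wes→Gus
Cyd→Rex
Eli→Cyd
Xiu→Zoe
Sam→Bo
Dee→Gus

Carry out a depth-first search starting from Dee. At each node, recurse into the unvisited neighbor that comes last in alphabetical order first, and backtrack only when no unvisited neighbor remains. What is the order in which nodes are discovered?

Dee Tao Rex Sam Bo Ivy Ada Eli Xiu Zoe Kai Wes Gus Hana Ava Cyd Nia

Visit Dee
Dee → Tao
Dee → Rex
Rex → Sam
Sam → Bo
Bo → Ivy
Bo → Ada
Rex → Eli
Eli → Xiu
Xiu → Zoe
Zoe → Kai
Kai → Wes
Wes → Gus
Xiu → Hana
Hana → Ava
Eli → Cyd
Dee → Nia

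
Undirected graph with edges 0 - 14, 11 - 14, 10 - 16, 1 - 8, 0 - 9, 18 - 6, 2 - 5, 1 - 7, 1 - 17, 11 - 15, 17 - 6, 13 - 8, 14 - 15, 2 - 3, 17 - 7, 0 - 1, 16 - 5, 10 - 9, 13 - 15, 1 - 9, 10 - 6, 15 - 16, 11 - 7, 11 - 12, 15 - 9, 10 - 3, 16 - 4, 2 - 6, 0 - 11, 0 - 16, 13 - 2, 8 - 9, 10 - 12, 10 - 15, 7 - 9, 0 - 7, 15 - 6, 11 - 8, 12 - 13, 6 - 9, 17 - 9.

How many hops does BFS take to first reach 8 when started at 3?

3

Level 0: 3
Level 1: 2, 10
Level 2: 5, 6, 9, 12, 13, 15, 16
Level 3: 0, 1, 4, 7, 8, 11, 14, 17, 18
8 first appears at level 3.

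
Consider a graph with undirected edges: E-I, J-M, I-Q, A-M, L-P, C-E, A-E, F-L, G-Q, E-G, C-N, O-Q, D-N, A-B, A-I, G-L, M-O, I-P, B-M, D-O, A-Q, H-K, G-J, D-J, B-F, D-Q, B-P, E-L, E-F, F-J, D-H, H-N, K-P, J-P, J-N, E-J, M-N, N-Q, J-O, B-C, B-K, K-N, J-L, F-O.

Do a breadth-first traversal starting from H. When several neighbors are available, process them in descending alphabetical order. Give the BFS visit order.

Visit H; enqueue N, K, D → queue [N, K, D]
Visit N; enqueue Q, M, J, C → queue [K, D, Q, M, J, C]
Visit K; enqueue P, B → queue [D, Q, M, J, C, P, B]
Visit D; enqueue O → queue [Q, M, J, C, P, B, O]
Visit Q; enqueue I, G, A → queue [M, J, C, P, B, O, I, G, A]
Visit M → queue [J, C, P, B, O, I, G, A]
Visit J; enqueue L, F, E → queue [C, P, B, O, I, G, A, L, F, E]
Visit C → queue [P, B, O, I, G, A, L, F, E]
Visit P → queue [B, O, I, G, A, L, F, E]
Visit B → queue [O, I, G, A, L, F, E]
Visit O → queue [I, G, A, L, F, E]
Visit I → queue [G, A, L, F, E]
Visit G → queue [A, L, F, E]
Visit A → queue [L, F, E]
Visit L → queue [F, E]
Visit F → queue [E]
Visit E → queue []

H N K D Q M J C P B O I G A L F E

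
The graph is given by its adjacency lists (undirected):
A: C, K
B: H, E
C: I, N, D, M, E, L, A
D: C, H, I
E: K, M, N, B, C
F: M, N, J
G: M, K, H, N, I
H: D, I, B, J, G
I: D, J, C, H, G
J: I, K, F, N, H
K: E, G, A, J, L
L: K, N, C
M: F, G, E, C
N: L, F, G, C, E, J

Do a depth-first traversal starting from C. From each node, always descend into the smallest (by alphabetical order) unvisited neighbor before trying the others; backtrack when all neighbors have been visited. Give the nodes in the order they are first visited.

C -> A -> K -> E -> B -> H -> D -> I -> G -> M -> F -> J -> N -> L

Visit C
C → A
A → K
K → E
E → B
B → H
H → D
D → I
I → G
G → M
M → F
F → J
J → N
N → L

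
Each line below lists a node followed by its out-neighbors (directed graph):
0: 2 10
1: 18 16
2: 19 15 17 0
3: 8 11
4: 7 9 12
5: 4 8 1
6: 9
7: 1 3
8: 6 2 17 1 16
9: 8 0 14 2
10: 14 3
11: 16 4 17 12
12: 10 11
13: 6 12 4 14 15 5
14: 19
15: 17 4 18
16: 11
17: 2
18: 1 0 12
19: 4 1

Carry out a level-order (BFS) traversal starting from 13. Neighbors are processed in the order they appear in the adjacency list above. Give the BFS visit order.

13 6 12 4 14 15 5 9 10 11 7 19 17 18 8 1 0 2 3 16

Visit 13; enqueue 6, 12, 4, 14, 15, 5 → queue [6, 12, 4, 14, 15, 5]
Visit 6; enqueue 9 → queue [12, 4, 14, 15, 5, 9]
Visit 12; enqueue 10, 11 → queue [4, 14, 15, 5, 9, 10, 11]
Visit 4; enqueue 7 → queue [14, 15, 5, 9, 10, 11, 7]
Visit 14; enqueue 19 → queue [15, 5, 9, 10, 11, 7, 19]
Visit 15; enqueue 17, 18 → queue [5, 9, 10, 11, 7, 19, 17, 18]
Visit 5; enqueue 8, 1 → queue [9, 10, 11, 7, 19, 17, 18, 8, 1]
Visit 9; enqueue 0, 2 → queue [10, 11, 7, 19, 17, 18, 8, 1, 0, 2]
Visit 10; enqueue 3 → queue [11, 7, 19, 17, 18, 8, 1, 0, 2, 3]
Visit 11; enqueue 16 → queue [7, 19, 17, 18, 8, 1, 0, 2, 3, 16]
Visit 7 → queue [19, 17, 18, 8, 1, 0, 2, 3, 16]
Visit 19 → queue [17, 18, 8, 1, 0, 2, 3, 16]
Visit 17 → queue [18, 8, 1, 0, 2, 3, 16]
Visit 18 → queue [8, 1, 0, 2, 3, 16]
Visit 8 → queue [1, 0, 2, 3, 16]
Visit 1 → queue [0, 2, 3, 16]
Visit 0 → queue [2, 3, 16]
Visit 2 → queue [3, 16]
Visit 3 → queue [16]
Visit 16 → queue []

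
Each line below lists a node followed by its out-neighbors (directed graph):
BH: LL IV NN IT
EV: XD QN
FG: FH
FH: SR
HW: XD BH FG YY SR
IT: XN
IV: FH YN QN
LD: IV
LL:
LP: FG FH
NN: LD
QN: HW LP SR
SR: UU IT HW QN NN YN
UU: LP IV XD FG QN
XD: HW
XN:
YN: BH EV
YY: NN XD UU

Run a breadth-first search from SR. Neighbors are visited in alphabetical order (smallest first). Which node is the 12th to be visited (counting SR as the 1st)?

XN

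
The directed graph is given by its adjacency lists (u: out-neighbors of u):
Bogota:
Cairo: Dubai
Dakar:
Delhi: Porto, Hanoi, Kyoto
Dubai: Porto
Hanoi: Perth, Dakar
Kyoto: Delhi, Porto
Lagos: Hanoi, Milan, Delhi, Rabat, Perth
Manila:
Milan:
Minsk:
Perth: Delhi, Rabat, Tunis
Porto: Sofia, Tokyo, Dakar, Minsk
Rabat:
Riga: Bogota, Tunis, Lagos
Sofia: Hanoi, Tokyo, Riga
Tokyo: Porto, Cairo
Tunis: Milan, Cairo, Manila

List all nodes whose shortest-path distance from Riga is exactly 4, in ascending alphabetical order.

Level 0: Riga
Level 1: Bogota, Lagos, Tunis
Level 2: Cairo, Delhi, Hanoi, Manila, Milan, Perth, Rabat
Level 3: Dakar, Dubai, Kyoto, Porto
Level 4: Minsk, Sofia, Tokyo

Minsk, Sofia, Tokyo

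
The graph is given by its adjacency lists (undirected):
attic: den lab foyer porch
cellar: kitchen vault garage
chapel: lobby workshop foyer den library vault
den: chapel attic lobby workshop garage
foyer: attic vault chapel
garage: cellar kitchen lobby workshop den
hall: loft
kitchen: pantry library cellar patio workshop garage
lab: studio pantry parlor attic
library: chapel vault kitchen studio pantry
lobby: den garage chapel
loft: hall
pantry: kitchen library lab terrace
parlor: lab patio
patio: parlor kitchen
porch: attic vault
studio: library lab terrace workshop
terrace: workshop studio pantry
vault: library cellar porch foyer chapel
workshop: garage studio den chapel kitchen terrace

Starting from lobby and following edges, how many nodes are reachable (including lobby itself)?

18

BFS from lobby visits: lobby, den, garage, chapel, attic, workshop, cellar, kitchen, foyer, library, vault, lab, porch, studio, terrace, pantry, patio, parlor
Reachable nodes: 18 of 20 total.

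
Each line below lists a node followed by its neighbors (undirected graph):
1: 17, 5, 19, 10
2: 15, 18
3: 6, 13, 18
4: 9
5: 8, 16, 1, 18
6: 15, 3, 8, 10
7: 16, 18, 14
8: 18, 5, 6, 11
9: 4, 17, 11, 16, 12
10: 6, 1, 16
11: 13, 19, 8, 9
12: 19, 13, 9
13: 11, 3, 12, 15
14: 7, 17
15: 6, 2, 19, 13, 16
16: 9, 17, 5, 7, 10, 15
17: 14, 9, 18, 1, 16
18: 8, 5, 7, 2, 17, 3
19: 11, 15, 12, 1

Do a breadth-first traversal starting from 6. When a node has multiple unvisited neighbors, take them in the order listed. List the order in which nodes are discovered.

6, 15, 3, 8, 10, 2, 19, 13, 16, 18, 5, 11, 1, 12, 9, 17, 7, 4, 14

Visit 6; enqueue 15, 3, 8, 10 → queue [15, 3, 8, 10]
Visit 15; enqueue 2, 19, 13, 16 → queue [3, 8, 10, 2, 19, 13, 16]
Visit 3; enqueue 18 → queue [8, 10, 2, 19, 13, 16, 18]
Visit 8; enqueue 5, 11 → queue [10, 2, 19, 13, 16, 18, 5, 11]
Visit 10; enqueue 1 → queue [2, 19, 13, 16, 18, 5, 11, 1]
Visit 2 → queue [19, 13, 16, 18, 5, 11, 1]
Visit 19; enqueue 12 → queue [13, 16, 18, 5, 11, 1, 12]
Visit 13 → queue [16, 18, 5, 11, 1, 12]
Visit 16; enqueue 9, 17, 7 → queue [18, 5, 11, 1, 12, 9, 17, 7]
Visit 18 → queue [5, 11, 1, 12, 9, 17, 7]
Visit 5 → queue [11, 1, 12, 9, 17, 7]
Visit 11 → queue [1, 12, 9, 17, 7]
Visit 1 → queue [12, 9, 17, 7]
Visit 12 → queue [9, 17, 7]
Visit 9; enqueue 4 → queue [17, 7, 4]
Visit 17; enqueue 14 → queue [7, 4, 14]
Visit 7 → queue [4, 14]
Visit 4 → queue [14]
Visit 14 → queue []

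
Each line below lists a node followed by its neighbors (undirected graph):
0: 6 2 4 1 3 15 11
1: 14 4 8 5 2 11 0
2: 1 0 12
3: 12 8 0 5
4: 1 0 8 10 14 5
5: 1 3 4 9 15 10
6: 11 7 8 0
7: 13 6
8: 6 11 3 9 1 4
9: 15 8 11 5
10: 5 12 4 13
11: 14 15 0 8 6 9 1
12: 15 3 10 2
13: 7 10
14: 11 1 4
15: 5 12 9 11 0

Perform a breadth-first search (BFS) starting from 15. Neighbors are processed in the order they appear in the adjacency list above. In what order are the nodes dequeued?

Visit 15; enqueue 5, 12, 9, 11, 0 → queue [5, 12, 9, 11, 0]
Visit 5; enqueue 1, 3, 4, 10 → queue [12, 9, 11, 0, 1, 3, 4, 10]
Visit 12; enqueue 2 → queue [9, 11, 0, 1, 3, 4, 10, 2]
Visit 9; enqueue 8 → queue [11, 0, 1, 3, 4, 10, 2, 8]
Visit 11; enqueue 14, 6 → queue [0, 1, 3, 4, 10, 2, 8, 14, 6]
Visit 0 → queue [1, 3, 4, 10, 2, 8, 14, 6]
Visit 1 → queue [3, 4, 10, 2, 8, 14, 6]
Visit 3 → queue [4, 10, 2, 8, 14, 6]
Visit 4 → queue [10, 2, 8, 14, 6]
Visit 10; enqueue 13 → queue [2, 8, 14, 6, 13]
Visit 2 → queue [8, 14, 6, 13]
Visit 8 → queue [14, 6, 13]
Visit 14 → queue [6, 13]
Visit 6; enqueue 7 → queue [13, 7]
Visit 13 → queue [7]
Visit 7 → queue []

15 -> 5 -> 12 -> 9 -> 11 -> 0 -> 1 -> 3 -> 4 -> 10 -> 2 -> 8 -> 14 -> 6 -> 13 -> 7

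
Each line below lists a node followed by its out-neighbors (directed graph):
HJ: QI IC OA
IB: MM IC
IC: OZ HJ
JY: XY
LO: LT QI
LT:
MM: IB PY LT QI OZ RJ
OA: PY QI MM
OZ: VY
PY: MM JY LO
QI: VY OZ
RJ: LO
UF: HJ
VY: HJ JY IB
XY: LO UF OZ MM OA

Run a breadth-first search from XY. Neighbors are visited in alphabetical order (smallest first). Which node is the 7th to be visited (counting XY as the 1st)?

Visit XY; enqueue LO, MM, OA, OZ, UF → queue [LO, MM, OA, OZ, UF]
Visit LO; enqueue LT, QI → queue [MM, OA, OZ, UF, LT, QI]
Visit MM; enqueue IB, PY, RJ → queue [OA, OZ, UF, LT, QI, IB, PY, RJ]
Visit OA → queue [OZ, UF, LT, QI, IB, PY, RJ]
Visit OZ; enqueue VY → queue [UF, LT, QI, IB, PY, RJ, VY]
Visit UF; enqueue HJ → queue [LT, QI, IB, PY, RJ, VY, HJ]
Visit LT → queue [QI, IB, PY, RJ, VY, HJ]
Visit QI → queue [IB, PY, RJ, VY, HJ]
Visit IB; enqueue IC → queue [PY, RJ, VY, HJ, IC]
Visit PY; enqueue JY → queue [RJ, VY, HJ, IC, JY]
Visit RJ → queue [VY, HJ, IC, JY]
Visit VY → queue [HJ, IC, JY]
Visit HJ → queue [IC, JY]
Visit IC → queue [JY]
Visit JY → queue []

Visit order: XY, LO, MM, OA, OZ, UF, LT, QI, IB, PY, RJ, VY, HJ, IC, JY

LT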